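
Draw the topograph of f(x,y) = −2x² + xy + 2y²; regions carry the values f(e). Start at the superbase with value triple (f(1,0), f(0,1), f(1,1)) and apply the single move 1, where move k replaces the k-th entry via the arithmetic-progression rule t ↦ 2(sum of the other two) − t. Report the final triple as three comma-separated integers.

start (-2,2,1) = (f(1,0),f(0,1),f(1,1))
replace slot 1: 2·(2+1) − (-2) = 8 → (8,2,1)

8,2,1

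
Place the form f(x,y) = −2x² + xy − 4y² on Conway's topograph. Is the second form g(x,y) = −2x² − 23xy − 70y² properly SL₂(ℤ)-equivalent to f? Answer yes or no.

D₁ = -31, D₂ = -31
f is negative-definite; reduce −f:
−f: reduced (well bottom): (2,-1,4) with a≤c, −a<b≤a
flip sign back: reduced form of f is (-2,1,-4)
g is negative-definite; reduce −g:
−g: translate: b→-1 (≡23 mod 4), so (2,23,70)→(2,-1,4)
−g: reduced (well bottom): (2,-1,4) with a≤c, −a<b≤a
flip sign back: reduced form of g is (-2,1,-4)
reduced forms (-2, 1, -4) vs (-2, 1, -4) ⇒ equivalent

yes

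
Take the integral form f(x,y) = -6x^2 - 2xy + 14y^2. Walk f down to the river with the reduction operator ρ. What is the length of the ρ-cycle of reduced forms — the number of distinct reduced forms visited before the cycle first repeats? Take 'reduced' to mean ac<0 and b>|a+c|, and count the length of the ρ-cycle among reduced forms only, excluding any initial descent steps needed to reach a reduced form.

D = 340, ⌊√D⌋ = 18
descent: ρ → (14,2,-6)
descent: ρ → (-6,10,10)  [lands on river]
river: ρ → (10,10,-6)
river: ρ → (-6,14,6)
river: ρ → (6,10,-10)
river: ρ → (-10,10,6)
river: ρ → (6,14,-6)
ρ-cycle length = 6 (tail of 2 descent steps not counted)

6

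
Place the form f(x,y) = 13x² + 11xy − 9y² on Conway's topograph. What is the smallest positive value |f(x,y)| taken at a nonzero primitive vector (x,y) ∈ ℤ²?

river: ρ → (-9,7,15)
river: ρ → (15,23,-1)
river: ρ → (-1,23,15)
river: ρ → (15,7,-9)
river: ρ → (-9,11,13)
river: ρ → (13,15,-7)
river: ρ → (-7,13,15)
river: ρ → (15,17,-5)
river: ρ → (-5,23,3)
river: ρ → (3,19,-19)
river: ρ → (-19,19,3)
river: ρ → (3,23,-5)
river: ρ → (-5,17,15)
river: ρ → (15,13,-7)
river: ρ → (-7,15,13)
river: ρ → (13,11,-9)
closes: descent 0, river 16
min |a| on river = 1

1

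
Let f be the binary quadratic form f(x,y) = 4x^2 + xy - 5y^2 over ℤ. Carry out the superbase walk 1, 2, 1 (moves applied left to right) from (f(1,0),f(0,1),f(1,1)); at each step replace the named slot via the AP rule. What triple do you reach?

start (4,-5,0) = (f(1,0),f(0,1),f(1,1))
replace slot 1: 2·((-5)+0) − 4 = -14 → (-14,-5,0)
replace slot 2: 2·((-14)+0) − (-5) = -23 → (-14,-23,0)
replace slot 1: 2·((-23)+0) − (-14) = -32 → (-32,-23,0)

-32,-23,0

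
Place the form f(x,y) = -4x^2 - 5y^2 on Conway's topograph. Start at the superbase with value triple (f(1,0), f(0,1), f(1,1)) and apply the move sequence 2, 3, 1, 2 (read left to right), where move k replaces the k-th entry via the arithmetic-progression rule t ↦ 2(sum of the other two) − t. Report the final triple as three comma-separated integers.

start (-4,-5,-9) = (f(1,0),f(0,1),f(1,1))
replace slot 2: 2·((-4)+(-9)) − (-5) = -21 → (-4,-21,-9)
replace slot 3: 2·((-4)+(-21)) − (-9) = -41 → (-4,-21,-41)
replace slot 1: 2·((-21)+(-41)) − (-4) = -120 → (-120,-21,-41)
replace slot 2: 2·((-120)+(-41)) − (-21) = -301 → (-120,-301,-41)

-120,-301,-41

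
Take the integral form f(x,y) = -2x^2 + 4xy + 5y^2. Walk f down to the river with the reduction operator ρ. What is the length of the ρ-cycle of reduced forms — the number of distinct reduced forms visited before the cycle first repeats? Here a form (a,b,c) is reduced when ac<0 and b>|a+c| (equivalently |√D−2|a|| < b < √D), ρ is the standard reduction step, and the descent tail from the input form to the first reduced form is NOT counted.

D = 56, ⌊√D⌋ = 7
river: ρ → (5,6,-1)
river: ρ → (-1,6,5)
river: ρ → (5,4,-2)
river: ρ → (-2,4,5)
ρ-cycle length = 4 (tail of 0 descent steps not counted)

4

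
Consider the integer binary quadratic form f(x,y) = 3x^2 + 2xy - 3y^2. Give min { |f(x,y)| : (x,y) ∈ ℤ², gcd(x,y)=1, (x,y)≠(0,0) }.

river: ρ → (-3,4,2)
river: ρ → (2,4,-3)
river: ρ → (-3,2,3)
river: ρ → (3,4,-2)
river: ρ → (-2,4,3)
river: ρ → (3,2,-3)
closes: descent 0, river 6
min |a| on river = 2

2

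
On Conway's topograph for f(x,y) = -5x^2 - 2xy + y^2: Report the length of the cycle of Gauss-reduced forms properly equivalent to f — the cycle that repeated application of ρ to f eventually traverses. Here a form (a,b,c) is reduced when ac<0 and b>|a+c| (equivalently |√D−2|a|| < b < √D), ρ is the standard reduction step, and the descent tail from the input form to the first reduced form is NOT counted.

D = 24, ⌊√D⌋ = 4
descent: ρ → (1,4,-2)  [lands on river]
river: ρ → (-2,4,1)
ρ-cycle length = 2 (tail of 1 descent step not counted)

2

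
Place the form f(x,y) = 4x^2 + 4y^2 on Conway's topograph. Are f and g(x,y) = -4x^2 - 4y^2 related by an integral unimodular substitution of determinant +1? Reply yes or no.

D₁ = -64, D₂ = -64
f: reduced (well bottom): (4,0,4) with a≤c, −a<b≤a
g is negative-definite; reduce −g:
−g: reduced (well bottom): (4,0,4) with a≤c, −a<b≤a
flip sign back: reduced form of g is (-4,0,-4)
reduced forms (4, 0, 4) vs (-4, 0, -4) ⇒ inequivalent

no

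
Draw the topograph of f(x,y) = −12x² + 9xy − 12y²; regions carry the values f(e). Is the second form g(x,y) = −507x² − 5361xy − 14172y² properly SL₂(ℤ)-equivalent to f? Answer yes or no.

D₁ = -495, D₂ = -495
f is negative-definite; reduce −f:
−f: flip: (12,-9,12)→(12,9,12)
−f: reduced (well bottom): (12,9,12) with a≤c, −a<b≤a
flip sign back: reduced form of f is (-12,-9,-12)
g is negative-definite; reduce −g:
−g: translate: b→291 (≡5361 mod 1014), so (507,5361,14172)→(507,291,42)
−g: flip: (507,291,42)→(42,-291,507)
−g: translate: b→-39 (≡-291 mod 84), so (42,-291,507)→(42,-39,12)
−g: flip: (42,-39,12)→(12,39,42)
−g: translate: b→-9 (≡39 mod 24), so (12,39,42)→(12,-9,12)
−g: flip: (12,-9,12)→(12,9,12)
−g: reduced (well bottom): (12,9,12) with a≤c, −a<b≤a
flip sign back: reduced form of g is (-12,-9,-12)
reduced forms (-12, -9, -12) vs (-12, -9, -12) ⇒ equivalent

yes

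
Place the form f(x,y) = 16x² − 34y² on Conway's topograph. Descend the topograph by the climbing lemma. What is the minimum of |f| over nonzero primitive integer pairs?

descent: ρ → (-34,0,16)
descent: ρ → (16,32,-18)  [lands on river]
river: ρ → (-18,40,8)
river: ρ → (8,40,-18)
river: ρ → (-18,32,16)
closes: descent 2, river 4
min |a| on river = 8

8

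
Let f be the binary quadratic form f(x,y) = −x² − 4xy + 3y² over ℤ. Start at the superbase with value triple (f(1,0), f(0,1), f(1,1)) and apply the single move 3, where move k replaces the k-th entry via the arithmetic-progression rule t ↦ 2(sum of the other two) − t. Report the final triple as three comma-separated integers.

start (-1,3,-2) = (f(1,0),f(0,1),f(1,1))
replace slot 3: 2·((-1)+3) − (-2) = 6 → (-1,3,6)

-1,3,6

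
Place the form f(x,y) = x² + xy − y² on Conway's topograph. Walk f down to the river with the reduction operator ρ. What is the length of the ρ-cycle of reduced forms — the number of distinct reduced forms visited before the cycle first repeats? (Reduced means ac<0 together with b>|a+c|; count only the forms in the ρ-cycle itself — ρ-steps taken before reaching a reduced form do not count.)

D = 5, ⌊√D⌋ = 2
river: ρ → (-1,1,1)
river: ρ → (1,1,-1)
ρ-cycle length = 2 (tail of 0 descent steps not counted)

2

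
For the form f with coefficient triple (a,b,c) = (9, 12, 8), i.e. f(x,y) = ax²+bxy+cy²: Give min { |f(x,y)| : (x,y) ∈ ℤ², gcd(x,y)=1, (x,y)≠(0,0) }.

translate: b→-6 (≡12 mod 18), so (9,12,8)→(9,-6,5)
flip: (9,-6,5)→(5,6,9)
translate: b→-4 (≡6 mod 10), so (5,6,9)→(5,-4,8)
reduced (well bottom): (5,-4,8) with a≤c, −a<b≤a
well minimum = a = 5

5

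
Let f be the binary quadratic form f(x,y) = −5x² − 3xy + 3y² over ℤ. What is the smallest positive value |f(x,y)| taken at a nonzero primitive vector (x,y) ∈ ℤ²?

descent: ρ → (3,3,-5)  [lands on river]
river: ρ → (-5,7,1)
river: ρ → (1,7,-5)
river: ρ → (-5,3,3)
closes: descent 1, river 4
min |a| on river = 1

1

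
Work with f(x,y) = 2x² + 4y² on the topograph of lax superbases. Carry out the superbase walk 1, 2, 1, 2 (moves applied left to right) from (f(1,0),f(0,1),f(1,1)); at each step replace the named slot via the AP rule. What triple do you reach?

start (2,4,6) = (f(1,0),f(0,1),f(1,1))
replace slot 1: 2·(4+6) − 2 = 18 → (18,4,6)
replace slot 2: 2·(18+6) − 4 = 44 → (18,44,6)
replace slot 1: 2·(44+6) − 18 = 82 → (82,44,6)
replace slot 2: 2·(82+6) − 44 = 132 → (82,132,6)

82,132,6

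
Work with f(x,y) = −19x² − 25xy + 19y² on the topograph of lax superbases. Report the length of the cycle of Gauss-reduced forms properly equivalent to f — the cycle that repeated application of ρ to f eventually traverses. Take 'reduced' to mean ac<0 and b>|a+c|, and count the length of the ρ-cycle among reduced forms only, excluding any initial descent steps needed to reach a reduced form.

D = 2069, ⌊√D⌋ = 45
descent: ρ → (19,25,-19)  [lands on river]
river: ρ → (-19,13,25)
river: ρ → (25,37,-7)
river: ρ → (-7,33,35)
river: ρ → (35,37,-5)
river: ρ → (-5,43,11)
river: ρ → (11,45,-1)
river: ρ → (-1,45,11)
river: ρ → (11,43,-5)
river: ρ → (-5,37,35)
river: ρ → (35,33,-7)
river: ρ → (-7,37,25)
river: ρ → (25,13,-19)
river: ρ → (-19,25,19)
river: ρ → (19,13,-25)
river: ρ → (-25,37,7)
river: ρ → (7,33,-35)
river: ρ → (-35,37,5)
river: ρ → (5,43,-11)
river: ρ → (-11,45,1)
river: ρ → (1,45,-11)
river: ρ → (-11,43,5)
river: ρ → (5,37,-35)
river: ρ → (-35,33,7)
river: ρ → (7,37,-25)
river: ρ → (-25,13,19)
ρ-cycle length = 26 (tail of 1 descent step not counted)

26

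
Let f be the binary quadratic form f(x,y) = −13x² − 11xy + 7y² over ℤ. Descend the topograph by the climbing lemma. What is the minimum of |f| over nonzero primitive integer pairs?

descent: ρ → (7,11,-13)  [lands on river]
river: ρ → (-13,15,5)
river: ρ → (5,15,-13)
river: ρ → (-13,11,7)
river: ρ → (7,17,-7)
river: ρ → (-7,11,13)
river: ρ → (13,15,-5)
river: ρ → (-5,15,13)
river: ρ → (13,11,-7)
river: ρ → (-7,17,7)
closes: descent 1, river 10
min |a| on river = 5

5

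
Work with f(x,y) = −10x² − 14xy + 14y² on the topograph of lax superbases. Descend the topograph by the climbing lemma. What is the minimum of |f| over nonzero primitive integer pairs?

descent: ρ → (14,14,-10)  [lands on river]
river: ρ → (-10,26,2)
river: ρ → (2,26,-10)
river: ρ → (-10,14,14)
closes: descent 1, river 4
min |a| on river = 2

2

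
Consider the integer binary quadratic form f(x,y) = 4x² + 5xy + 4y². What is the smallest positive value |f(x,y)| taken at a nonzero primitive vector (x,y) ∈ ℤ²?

translate: b→-3 (≡5 mod 8), so (4,5,4)→(4,-3,3)
flip: (4,-3,3)→(3,3,4)
reduced (well bottom): (3,3,4) with a≤c, −a<b≤a
well minimum = a = 3

3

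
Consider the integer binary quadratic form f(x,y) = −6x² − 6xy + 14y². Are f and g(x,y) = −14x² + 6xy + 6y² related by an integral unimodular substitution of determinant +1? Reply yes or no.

D₁ = 372, D₂ = 372
river cycle of f (length 2): (-6, 18, 2), (2, 18, -6)
river cycle of g (length 2): (6, 18, -2), (-2, 18, 6)
cycles differ ⇒ inequivalent

no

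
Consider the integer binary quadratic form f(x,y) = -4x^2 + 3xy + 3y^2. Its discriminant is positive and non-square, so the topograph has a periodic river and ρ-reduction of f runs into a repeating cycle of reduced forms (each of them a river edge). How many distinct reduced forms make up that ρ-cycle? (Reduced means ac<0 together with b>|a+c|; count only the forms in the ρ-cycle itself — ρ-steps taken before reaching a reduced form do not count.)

D = 57, ⌊√D⌋ = 7
river: ρ → (3,3,-4)
river: ρ → (-4,5,2)
river: ρ → (2,7,-1)
river: ρ → (-1,7,2)
river: ρ → (2,5,-4)
river: ρ → (-4,3,3)
ρ-cycle length = 6 (tail of 0 descent steps not counted)

6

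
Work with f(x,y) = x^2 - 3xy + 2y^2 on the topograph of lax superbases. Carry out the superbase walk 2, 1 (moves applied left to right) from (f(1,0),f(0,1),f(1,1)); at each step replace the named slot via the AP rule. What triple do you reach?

start (1,2,0) = (f(1,0),f(0,1),f(1,1))
replace slot 2: 2·(1+0) − 2 = 0 → (1,0,0)
replace slot 1: 2·(0+0) − 1 = -1 → (-1,0,0)

-1,0,0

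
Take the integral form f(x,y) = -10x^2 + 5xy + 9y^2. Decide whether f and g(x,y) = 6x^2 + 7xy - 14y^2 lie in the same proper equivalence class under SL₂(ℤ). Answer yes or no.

D₁ = 385, D₂ = 385
river cycle of f (length 12): (9, 13, -6), (-6, 11, 11), (11, 11, -6), (-6, 13, 9), (9, 5, -10), (-10, 15, 4), (4, 17, -6), (-6, 19, 1), (1, 19, -6), (-6, 17, 4), … (2 more)
river cycle of g (length 12): (6, 19, -1), (-1, 19, 6), (6, 17, -4), (-4, 15, 10), (10, 5, -9), (-9, 13, 6), (6, 11, -11), (-11, 11, 6), (6, 13, -9), (-9, 5, 10), … (2 more)
cycles differ ⇒ inequivalent

no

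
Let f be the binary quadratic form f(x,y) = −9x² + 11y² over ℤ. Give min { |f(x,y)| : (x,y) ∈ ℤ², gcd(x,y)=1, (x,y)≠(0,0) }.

descent: ρ → (11,0,-9)
descent: ρ → (-9,18,2)  [lands on river]
river: ρ → (2,18,-9)
closes: descent 2, river 2
min |a| on river = 2

2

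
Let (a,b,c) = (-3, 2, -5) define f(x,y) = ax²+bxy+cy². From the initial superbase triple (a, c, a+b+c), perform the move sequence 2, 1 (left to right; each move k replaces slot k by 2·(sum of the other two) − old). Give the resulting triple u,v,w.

start (-3,-5,-6) = (f(1,0),f(0,1),f(1,1))
replace slot 2: 2·((-3)+(-6)) − (-5) = -13 → (-3,-13,-6)
replace slot 1: 2·((-13)+(-6)) − (-3) = -35 → (-35,-13,-6)

-35,-13,-6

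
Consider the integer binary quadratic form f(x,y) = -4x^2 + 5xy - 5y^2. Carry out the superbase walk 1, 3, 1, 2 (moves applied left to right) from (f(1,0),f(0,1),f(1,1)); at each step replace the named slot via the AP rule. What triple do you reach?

start (-4,-5,-4) = (f(1,0),f(0,1),f(1,1))
replace slot 1: 2·((-5)+(-4)) − (-4) = -14 → (-14,-5,-4)
replace slot 3: 2·((-14)+(-5)) − (-4) = -34 → (-14,-5,-34)
replace slot 1: 2·((-5)+(-34)) − (-14) = -64 → (-64,-5,-34)
replace slot 2: 2·((-64)+(-34)) − (-5) = -191 → (-64,-191,-34)

-64,-191,-34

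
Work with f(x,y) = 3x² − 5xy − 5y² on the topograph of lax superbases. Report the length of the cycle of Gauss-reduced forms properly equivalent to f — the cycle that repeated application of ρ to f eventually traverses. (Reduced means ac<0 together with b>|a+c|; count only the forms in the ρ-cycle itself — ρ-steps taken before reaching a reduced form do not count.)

D = 85, ⌊√D⌋ = 9
descent: ρ → (-5,5,3)  [lands on river]
river: ρ → (3,7,-3)
river: ρ → (-3,5,5)
river: ρ → (5,5,-3)
river: ρ → (-3,7,3)
river: ρ → (3,5,-5)
ρ-cycle length = 6 (tail of 1 descent step not counted)

6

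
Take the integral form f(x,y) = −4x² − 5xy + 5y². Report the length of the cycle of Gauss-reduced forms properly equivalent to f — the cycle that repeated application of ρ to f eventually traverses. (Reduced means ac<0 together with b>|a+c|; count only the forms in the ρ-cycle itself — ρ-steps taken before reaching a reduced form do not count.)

D = 105, ⌊√D⌋ = 10
descent: ρ → (5,5,-4)  [lands on river]
river: ρ → (-4,3,6)
river: ρ → (6,9,-1)
river: ρ → (-1,9,6)
river: ρ → (6,3,-4)
river: ρ → (-4,5,5)
ρ-cycle length = 6 (tail of 1 descent step not counted)

6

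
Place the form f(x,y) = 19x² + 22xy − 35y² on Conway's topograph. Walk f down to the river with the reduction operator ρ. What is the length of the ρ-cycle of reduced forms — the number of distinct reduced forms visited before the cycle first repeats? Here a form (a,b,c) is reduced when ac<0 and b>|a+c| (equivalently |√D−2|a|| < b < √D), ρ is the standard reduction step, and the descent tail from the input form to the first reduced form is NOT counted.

D = 3144, ⌊√D⌋ = 56
river: ρ → (-35,48,6)
river: ρ → (6,48,-35)
river: ρ → (-35,22,19)
river: ρ → (19,54,-3)
river: ρ → (-3,54,19)
river: ρ → (19,22,-35)
ρ-cycle length = 6 (tail of 0 descent steps not counted)

6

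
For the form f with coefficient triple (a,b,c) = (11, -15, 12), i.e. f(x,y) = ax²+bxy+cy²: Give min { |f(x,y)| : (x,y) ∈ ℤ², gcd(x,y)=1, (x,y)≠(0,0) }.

translate: b→7 (≡-15 mod 22), so (11,-15,12)→(11,7,8)
flip: (11,7,8)→(8,-7,11)
reduced (well bottom): (8,-7,11) with a≤c, −a<b≤a
well minimum = a = 8

8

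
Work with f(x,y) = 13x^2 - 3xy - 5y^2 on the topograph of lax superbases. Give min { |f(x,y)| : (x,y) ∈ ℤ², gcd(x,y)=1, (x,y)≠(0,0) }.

descent: ρ → (-5,13,5)  [lands on river]
river: ρ → (5,7,-11)
river: ρ → (-11,15,1)
river: ρ → (1,15,-11)
river: ρ → (-11,7,5)
river: ρ → (5,13,-5)
river: ρ → (-5,7,11)
river: ρ → (11,15,-1)
river: ρ → (-1,15,11)
river: ρ → (11,7,-5)
closes: descent 1, river 10
min |a| on river = 1

1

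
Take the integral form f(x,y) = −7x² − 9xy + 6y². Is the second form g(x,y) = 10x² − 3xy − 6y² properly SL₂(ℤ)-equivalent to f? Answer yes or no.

D₁ = 249, D₂ = 249
river cycle of f (length 16): (6, 9, -7), (-7, 5, 8), (8, 11, -4), (-4, 13, 5), (5, 7, -10), (-10, 13, 2), (2, 15, -3), (-3, 15, 2), (2, 13, -10), (-10, 7, 5), … (6 more)
river cycle of g (length 16): (-6, 15, 1), (1, 15, -6), (-6, 9, 7), (7, 5, -8), (-8, 11, 4), (4, 13, -5), (-5, 7, 10), (10, 13, -2), (-2, 15, 3), (3, 15, -2), … (6 more)
cycles differ ⇒ inequivalent

no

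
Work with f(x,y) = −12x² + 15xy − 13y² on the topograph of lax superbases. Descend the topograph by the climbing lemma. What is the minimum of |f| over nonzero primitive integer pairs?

translate: b→9 (≡-15 mod 24), so (12,-15,13)→(12,9,10)
flip: (12,9,10)→(10,-9,12)
reduced (well bottom): (10,-9,12) with a≤c, −a<b≤a
well minimum |f| = |-10| = 10 (negative-definite)

10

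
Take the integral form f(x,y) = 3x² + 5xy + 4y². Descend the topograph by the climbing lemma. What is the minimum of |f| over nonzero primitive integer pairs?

translate: b→-1 (≡5 mod 6), so (3,5,4)→(3,-1,2)
flip: (3,-1,2)→(2,1,3)
reduced (well bottom): (2,1,3) with a≤c, −a<b≤a
well minimum = a = 2

2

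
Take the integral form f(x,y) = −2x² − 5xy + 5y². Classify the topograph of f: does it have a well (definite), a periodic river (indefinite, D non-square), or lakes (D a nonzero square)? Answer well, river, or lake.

D = b²−4ac = (-5)² − 4·(-2)·5 = 65
D > 0 non-square ⇒ indefinite ⇒ periodic river

river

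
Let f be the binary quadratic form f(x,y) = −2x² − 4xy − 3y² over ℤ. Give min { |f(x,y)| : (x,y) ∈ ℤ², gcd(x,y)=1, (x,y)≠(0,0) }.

translate: b→0 (≡4 mod 4), so (2,4,3)→(2,0,1)
flip: (2,0,1)→(1,0,2)
reduced (well bottom): (1,0,2) with a≤c, −a<b≤a
well minimum |f| = |-1| = 1 (negative-definite)

1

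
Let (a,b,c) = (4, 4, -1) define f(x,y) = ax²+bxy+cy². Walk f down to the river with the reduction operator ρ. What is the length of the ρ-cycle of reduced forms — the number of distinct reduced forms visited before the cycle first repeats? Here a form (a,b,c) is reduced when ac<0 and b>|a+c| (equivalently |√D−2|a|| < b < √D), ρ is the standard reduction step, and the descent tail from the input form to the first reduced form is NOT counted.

D = 32, ⌊√D⌋ = 5
river: ρ → (-1,4,4)
river: ρ → (4,4,-1)
ρ-cycle length = 2 (tail of 0 descent steps not counted)

2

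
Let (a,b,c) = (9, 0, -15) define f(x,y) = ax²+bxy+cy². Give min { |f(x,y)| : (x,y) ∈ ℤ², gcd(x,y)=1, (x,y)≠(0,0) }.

descent: ρ → (-15,0,9)
descent: ρ → (9,18,-6)  [lands on river]
river: ρ → (-6,18,9)
closes: descent 2, river 2
min |a| on river = 6

6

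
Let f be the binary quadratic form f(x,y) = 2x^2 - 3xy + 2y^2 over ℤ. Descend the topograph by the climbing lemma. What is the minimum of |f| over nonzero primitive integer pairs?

translate: b→1 (≡-3 mod 4), so (2,-3,2)→(2,1,1)
flip: (2,1,1)→(1,-1,2)
translate: b→1 (≡-1 mod 2), so (1,-1,2)→(1,1,2)
reduced (well bottom): (1,1,2) with a≤c, −a<b≤a
well minimum = a = 1

1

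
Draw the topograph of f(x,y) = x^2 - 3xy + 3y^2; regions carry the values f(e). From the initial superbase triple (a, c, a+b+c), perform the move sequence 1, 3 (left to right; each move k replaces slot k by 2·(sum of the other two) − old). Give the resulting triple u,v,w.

start (1,3,1) = (f(1,0),f(0,1),f(1,1))
replace slot 1: 2·(3+1) − 1 = 7 → (7,3,1)
replace slot 3: 2·(7+3) − 1 = 19 → (7,3,19)

7,3,19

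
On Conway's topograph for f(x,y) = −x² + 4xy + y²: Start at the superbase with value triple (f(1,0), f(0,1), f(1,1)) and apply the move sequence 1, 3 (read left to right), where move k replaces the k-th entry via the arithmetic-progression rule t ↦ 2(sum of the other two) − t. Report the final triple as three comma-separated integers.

start (-1,1,4) = (f(1,0),f(0,1),f(1,1))
replace slot 1: 2·(1+4) − (-1) = 11 → (11,1,4)
replace slot 3: 2·(11+1) − 4 = 20 → (11,1,20)

11,1,20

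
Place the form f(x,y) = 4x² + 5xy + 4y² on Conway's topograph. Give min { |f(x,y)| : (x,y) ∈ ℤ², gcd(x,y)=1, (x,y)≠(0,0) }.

translate: b→-3 (≡5 mod 8), so (4,5,4)→(4,-3,3)
flip: (4,-3,3)→(3,3,4)
reduced (well bottom): (3,3,4) with a≤c, −a<b≤a
well minimum = a = 3

3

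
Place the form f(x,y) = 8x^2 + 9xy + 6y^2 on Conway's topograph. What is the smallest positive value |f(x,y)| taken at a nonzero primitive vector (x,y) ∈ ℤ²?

translate: b→-7 (≡9 mod 16), so (8,9,6)→(8,-7,5)
flip: (8,-7,5)→(5,7,8)
translate: b→-3 (≡7 mod 10), so (5,7,8)→(5,-3,6)
reduced (well bottom): (5,-3,6) with a≤c, −a<b≤a
well minimum = a = 5

5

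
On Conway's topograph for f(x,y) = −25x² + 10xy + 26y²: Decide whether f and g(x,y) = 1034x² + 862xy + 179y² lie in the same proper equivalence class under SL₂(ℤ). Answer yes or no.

D₁ = 2700, D₂ = 2700
river cycle of f (length 4): (26, 42, -9), (-9, 48, 11), (11, 40, -25), (-25, 10, 26)
river cycle of g (length 4): (26, 42, -9), (-9, 48, 11), (11, 40, -25), (-25, 10, 26)
cycles coincide ⇒ equivalent

yes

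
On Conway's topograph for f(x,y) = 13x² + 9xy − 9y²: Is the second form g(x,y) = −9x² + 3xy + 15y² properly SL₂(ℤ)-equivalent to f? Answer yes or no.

D₁ = 549, D₂ = 549
river cycle of f (length 6): (-9, 9, 13), (13, 17, -5), (-5, 23, 1), (1, 23, -5), (-5, 17, 13), (13, 9, -9)
river cycle of g (length 6): (-9, 21, 3), (3, 21, -9), (-9, 15, 9), (9, 21, -3), (-3, 21, 9), (9, 15, -9)
cycles differ ⇒ inequivalent

no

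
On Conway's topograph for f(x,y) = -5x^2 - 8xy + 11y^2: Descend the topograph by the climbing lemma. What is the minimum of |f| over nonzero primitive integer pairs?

descent: ρ → (11,8,-5)  [lands on river]
river: ρ → (-5,12,7)
river: ρ → (7,16,-1)
river: ρ → (-1,16,7)
river: ρ → (7,12,-5)
river: ρ → (-5,8,11)
river: ρ → (11,14,-2)
river: ρ → (-2,14,11)
closes: descent 1, river 8
min |a| on river = 1

1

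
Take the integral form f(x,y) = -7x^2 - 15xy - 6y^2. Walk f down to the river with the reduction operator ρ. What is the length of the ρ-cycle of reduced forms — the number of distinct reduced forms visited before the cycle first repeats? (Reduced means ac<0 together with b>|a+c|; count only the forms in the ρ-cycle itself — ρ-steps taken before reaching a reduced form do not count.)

D = 57, ⌊√D⌋ = 7
descent: ρ → (-6,3,2)
descent: ρ → (2,5,-4)  [lands on river]
river: ρ → (-4,3,3)
river: ρ → (3,3,-4)
river: ρ → (-4,5,2)
river: ρ → (2,7,-1)
river: ρ → (-1,7,2)
ρ-cycle length = 6 (tail of 2 descent steps not counted)

6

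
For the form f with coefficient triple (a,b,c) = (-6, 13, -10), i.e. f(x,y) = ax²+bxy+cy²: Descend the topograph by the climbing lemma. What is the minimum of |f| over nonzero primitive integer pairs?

translate: b→-1 (≡-13 mod 12), so (6,-13,10)→(6,-1,3)
flip: (6,-1,3)→(3,1,6)
reduced (well bottom): (3,1,6) with a≤c, −a<b≤a
well minimum |f| = |-3| = 3 (negative-definite)

3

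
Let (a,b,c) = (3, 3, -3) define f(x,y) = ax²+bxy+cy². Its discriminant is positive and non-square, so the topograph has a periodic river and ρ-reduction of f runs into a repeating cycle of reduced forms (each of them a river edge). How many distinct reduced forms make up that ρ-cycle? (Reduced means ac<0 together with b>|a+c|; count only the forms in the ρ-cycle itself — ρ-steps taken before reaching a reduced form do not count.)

D = 45, ⌊√D⌋ = 6
river: ρ → (-3,3,3)
river: ρ → (3,3,-3)
ρ-cycle length = 2 (tail of 0 descent steps not counted)

2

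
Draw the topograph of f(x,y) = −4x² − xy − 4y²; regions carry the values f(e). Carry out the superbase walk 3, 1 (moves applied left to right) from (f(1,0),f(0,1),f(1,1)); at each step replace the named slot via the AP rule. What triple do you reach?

start (-4,-4,-9) = (f(1,0),f(0,1),f(1,1))
replace slot 3: 2·((-4)+(-4)) − (-9) = -7 → (-4,-4,-7)
replace slot 1: 2·((-4)+(-7)) − (-4) = -18 → (-18,-4,-7)

-18,-4,-7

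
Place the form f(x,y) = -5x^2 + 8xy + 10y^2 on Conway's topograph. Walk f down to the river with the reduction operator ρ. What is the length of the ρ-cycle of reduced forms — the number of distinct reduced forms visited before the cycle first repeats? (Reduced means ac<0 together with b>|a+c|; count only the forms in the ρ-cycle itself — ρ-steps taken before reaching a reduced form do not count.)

D = 264, ⌊√D⌋ = 16
river: ρ → (10,12,-3)
river: ρ → (-3,12,10)
river: ρ → (10,8,-5)
river: ρ → (-5,12,6)
river: ρ → (6,12,-5)
river: ρ → (-5,8,10)
ρ-cycle length = 6 (tail of 0 descent steps not counted)

6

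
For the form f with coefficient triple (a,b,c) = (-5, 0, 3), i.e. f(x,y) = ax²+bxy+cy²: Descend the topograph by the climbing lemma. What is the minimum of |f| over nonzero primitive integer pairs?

descent: ρ → (3,6,-2)  [lands on river]
river: ρ → (-2,6,3)
closes: descent 1, river 2
min |a| on river = 2

2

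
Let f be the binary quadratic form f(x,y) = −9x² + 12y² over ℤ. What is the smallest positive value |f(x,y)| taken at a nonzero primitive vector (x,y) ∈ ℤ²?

descent: ρ → (12,0,-9)
descent: ρ → (-9,18,3)  [lands on river]
river: ρ → (3,18,-9)
closes: descent 2, river 2
min |a| on river = 3

3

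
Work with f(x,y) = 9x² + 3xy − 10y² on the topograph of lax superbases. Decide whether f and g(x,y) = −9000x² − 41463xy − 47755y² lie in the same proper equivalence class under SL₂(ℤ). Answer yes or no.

D₁ = 369, D₂ = 369
river cycle of f (length 16): (-10, 17, 2), (2, 19, -1), (-1, 19, 2), (2, 17, -10), (-10, 3, 9), (9, 15, -4), (-4, 17, 5), (5, 13, -10), (-10, 7, 8), (8, 9, -9), … (6 more)
river cycle of g (length 16): (-10, 17, 2), (2, 19, -1), (-1, 19, 2), (2, 17, -10), (-10, 3, 9), (9, 15, -4), (-4, 17, 5), (5, 13, -10), (-10, 7, 8), (8, 9, -9), … (6 more)
cycles coincide ⇒ equivalent

yes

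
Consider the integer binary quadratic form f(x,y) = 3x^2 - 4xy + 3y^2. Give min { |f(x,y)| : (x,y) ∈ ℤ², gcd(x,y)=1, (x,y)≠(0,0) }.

translate: b→2 (≡-4 mod 6), so (3,-4,3)→(3,2,2)
flip: (3,2,2)→(2,-2,3)
translate: b→2 (≡-2 mod 4), so (2,-2,3)→(2,2,3)
reduced (well bottom): (2,2,3) with a≤c, −a<b≤a
well minimum = a = 2

2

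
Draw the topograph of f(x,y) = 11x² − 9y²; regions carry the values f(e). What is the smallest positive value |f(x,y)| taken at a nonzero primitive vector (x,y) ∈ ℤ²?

descent: ρ → (-9,18,2)  [lands on river]
river: ρ → (2,18,-9)
closes: descent 1, river 2
min |a| on river = 2

2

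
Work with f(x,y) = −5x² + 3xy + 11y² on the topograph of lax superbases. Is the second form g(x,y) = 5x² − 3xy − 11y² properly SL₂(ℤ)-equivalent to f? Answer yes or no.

D₁ = 229, D₂ = 229
river cycle of f (length 6): (-5, 13, 3), (3, 11, -9), (-9, 7, 5), (5, 13, -3), (-3, 11, 9), (9, 7, -5)
river cycle of g (length 6): (5, 7, -9), (-9, 11, 3), (3, 13, -5), (-5, 7, 9), (9, 11, -3), (-3, 13, 5)
cycles differ ⇒ inequivalent

no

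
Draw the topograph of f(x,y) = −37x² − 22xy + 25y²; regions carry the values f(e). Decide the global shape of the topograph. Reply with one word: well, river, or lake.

D = b²−4ac = (-22)² − 4·(-37)·25 = 4184
D > 0 non-square ⇒ indefinite ⇒ periodic river

river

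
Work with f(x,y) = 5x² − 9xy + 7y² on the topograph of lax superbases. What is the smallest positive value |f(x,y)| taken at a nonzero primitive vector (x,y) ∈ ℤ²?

translate: b→1 (≡-9 mod 10), so (5,-9,7)→(5,1,3)
flip: (5,1,3)→(3,-1,5)
reduced (well bottom): (3,-1,5) with a≤c, −a<b≤a
well minimum = a = 3

3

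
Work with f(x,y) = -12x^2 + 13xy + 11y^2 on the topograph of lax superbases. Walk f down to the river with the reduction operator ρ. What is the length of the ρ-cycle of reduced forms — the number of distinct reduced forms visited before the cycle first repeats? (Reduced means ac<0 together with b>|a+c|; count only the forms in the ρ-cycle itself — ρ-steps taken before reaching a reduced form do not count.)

D = 697, ⌊√D⌋ = 26
river: ρ → (11,9,-14)
river: ρ → (-14,19,6)
river: ρ → (6,17,-17)
river: ρ → (-17,17,6)
river: ρ → (6,19,-14)
river: ρ → (-14,9,11)
river: ρ → (11,13,-12)
river: ρ → (-12,11,12)
river: ρ → (12,13,-11)
river: ρ → (-11,9,14)
river: ρ → (14,19,-6)
river: ρ → (-6,17,17)
river: ρ → (17,17,-6)
river: ρ → (-6,19,14)
river: ρ → (14,9,-11)
river: ρ → (-11,13,12)
river: ρ → (12,11,-12)
river: ρ → (-12,13,11)
ρ-cycle length = 18 (tail of 0 descent steps not counted)

18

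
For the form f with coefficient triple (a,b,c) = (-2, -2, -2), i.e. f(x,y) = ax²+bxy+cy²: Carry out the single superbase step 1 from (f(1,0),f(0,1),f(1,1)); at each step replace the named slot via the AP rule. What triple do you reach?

start (-2,-2,-6) = (f(1,0),f(0,1),f(1,1))
replace slot 1: 2·((-2)+(-6)) − (-2) = -14 → (-14,-2,-6)

-14,-2,-6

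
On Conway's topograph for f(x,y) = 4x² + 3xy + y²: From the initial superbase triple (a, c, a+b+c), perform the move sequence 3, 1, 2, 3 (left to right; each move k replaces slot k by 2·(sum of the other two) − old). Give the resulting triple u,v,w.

start (4,1,8) = (f(1,0),f(0,1),f(1,1))
replace slot 3: 2·(4+1) − 8 = 2 → (4,1,2)
replace slot 1: 2·(1+2) − 4 = 2 → (2,1,2)
replace slot 2: 2·(2+2) − 1 = 7 → (2,7,2)
replace slot 3: 2·(2+7) − 2 = 16 → (2,7,16)

2,7,16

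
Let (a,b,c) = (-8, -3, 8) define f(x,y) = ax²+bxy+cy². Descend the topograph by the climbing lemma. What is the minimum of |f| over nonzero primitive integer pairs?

descent: ρ → (8,3,-8)  [lands on river]
river: ρ → (-8,13,3)
river: ρ → (3,11,-12)
river: ρ → (-12,13,2)
river: ρ → (2,15,-5)
river: ρ → (-5,15,2)
river: ρ → (2,13,-12)
river: ρ → (-12,11,3)
river: ρ → (3,13,-8)
river: ρ → (-8,3,8)
river: ρ → (8,13,-3)
river: ρ → (-3,11,12)
river: ρ → (12,13,-2)
river: ρ → (-2,15,5)
river: ρ → (5,15,-2)
river: ρ → (-2,13,12)
river: ρ → (12,11,-3)
river: ρ → (-3,13,8)
closes: descent 1, river 18
min |a| on river = 2

2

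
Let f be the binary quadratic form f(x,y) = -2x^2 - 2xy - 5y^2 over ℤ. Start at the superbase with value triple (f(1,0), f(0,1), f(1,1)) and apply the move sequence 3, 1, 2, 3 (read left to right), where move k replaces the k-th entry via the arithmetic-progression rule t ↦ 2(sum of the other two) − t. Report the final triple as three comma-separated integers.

start (-2,-5,-9) = (f(1,0),f(0,1),f(1,1))
replace slot 3: 2·((-2)+(-5)) − (-9) = -5 → (-2,-5,-5)
replace slot 1: 2·((-5)+(-5)) − (-2) = -18 → (-18,-5,-5)
replace slot 2: 2·((-18)+(-5)) − (-5) = -41 → (-18,-41,-5)
replace slot 3: 2·((-18)+(-41)) − (-5) = -113 → (-18,-41,-113)

-18,-41,-113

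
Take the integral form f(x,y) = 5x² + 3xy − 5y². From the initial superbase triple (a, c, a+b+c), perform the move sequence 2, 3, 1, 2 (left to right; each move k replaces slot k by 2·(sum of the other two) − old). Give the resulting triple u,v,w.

start (5,-5,3) = (f(1,0),f(0,1),f(1,1))
replace slot 2: 2·(5+3) − (-5) = 21 → (5,21,3)
replace slot 3: 2·(5+21) − 3 = 49 → (5,21,49)
replace slot 1: 2·(21+49) − 5 = 135 → (135,21,49)
replace slot 2: 2·(135+49) − 21 = 347 → (135,347,49)

135,347,49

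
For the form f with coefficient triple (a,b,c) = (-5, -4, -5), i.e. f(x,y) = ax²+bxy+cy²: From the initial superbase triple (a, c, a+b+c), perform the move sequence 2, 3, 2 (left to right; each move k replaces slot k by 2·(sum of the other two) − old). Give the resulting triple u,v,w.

start (-5,-5,-14) = (f(1,0),f(0,1),f(1,1))
replace slot 2: 2·((-5)+(-14)) − (-5) = -33 → (-5,-33,-14)
replace slot 3: 2·((-5)+(-33)) − (-14) = -62 → (-5,-33,-62)
replace slot 2: 2·((-5)+(-62)) − (-33) = -101 → (-5,-101,-62)

-5,-101,-62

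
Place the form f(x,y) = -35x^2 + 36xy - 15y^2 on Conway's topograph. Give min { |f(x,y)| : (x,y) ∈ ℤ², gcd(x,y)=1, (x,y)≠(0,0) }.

translate: b→34 (≡-36 mod 70), so (35,-36,15)→(35,34,14)
flip: (35,34,14)→(14,-34,35)
translate: b→-6 (≡-34 mod 28), so (14,-34,35)→(14,-6,15)
reduced (well bottom): (14,-6,15) with a≤c, −a<b≤a
well minimum |f| = |-14| = 14 (negative-definite)

14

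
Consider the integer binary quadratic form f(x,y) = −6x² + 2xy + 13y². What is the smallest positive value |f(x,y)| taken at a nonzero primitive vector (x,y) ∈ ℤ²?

descent: ρ → (13,-2,-6)
descent: ρ → (-6,14,5)  [lands on river]
river: ρ → (5,16,-3)
river: ρ → (-3,14,10)
river: ρ → (10,6,-7)
river: ρ → (-7,8,9)
river: ρ → (9,10,-6)
closes: descent 2, river 6
min |a| on river = 3

3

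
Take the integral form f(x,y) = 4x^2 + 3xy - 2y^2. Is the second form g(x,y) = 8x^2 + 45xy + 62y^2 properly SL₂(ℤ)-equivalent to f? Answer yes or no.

D₁ = 41, D₂ = 41
river cycle of f (length 10): (-2, 5, 2), (2, 3, -4), (-4, 5, 1), (1, 5, -4), (-4, 3, 2), (2, 5, -2), (-2, 3, 4), (4, 5, -1), (-1, 5, 4), (4, 3, -2)
river cycle of g (length 10): (-1, 5, 4), (4, 3, -2), (-2, 5, 2), (2, 3, -4), (-4, 5, 1), (1, 5, -4), (-4, 3, 2), (2, 5, -2), (-2, 3, 4), (4, 5, -1)
cycles coincide ⇒ equivalent

yes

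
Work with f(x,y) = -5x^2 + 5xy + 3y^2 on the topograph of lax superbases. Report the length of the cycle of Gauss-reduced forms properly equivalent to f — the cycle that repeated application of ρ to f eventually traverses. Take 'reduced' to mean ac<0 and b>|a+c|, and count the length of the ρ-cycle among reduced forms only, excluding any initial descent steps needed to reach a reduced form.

D = 85, ⌊√D⌋ = 9
river: ρ → (3,7,-3)
river: ρ → (-3,5,5)
river: ρ → (5,5,-3)
river: ρ → (-3,7,3)
river: ρ → (3,5,-5)
river: ρ → (-5,5,3)
ρ-cycle length = 6 (tail of 0 descent steps not counted)

6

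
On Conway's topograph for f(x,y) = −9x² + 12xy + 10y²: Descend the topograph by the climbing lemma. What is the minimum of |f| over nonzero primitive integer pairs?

river: ρ → (10,8,-11)
river: ρ → (-11,14,7)
river: ρ → (7,14,-11)
river: ρ → (-11,8,10)
river: ρ → (10,12,-9)
river: ρ → (-9,6,13)
river: ρ → (13,20,-2)
river: ρ → (-2,20,13)
river: ρ → (13,6,-9)
river: ρ → (-9,12,10)
closes: descent 0, river 10
min |a| on river = 2

2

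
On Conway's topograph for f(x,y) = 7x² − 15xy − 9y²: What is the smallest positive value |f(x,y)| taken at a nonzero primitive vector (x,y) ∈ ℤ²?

descent: ρ → (-9,15,7)  [lands on river]
river: ρ → (7,13,-11)
river: ρ → (-11,9,9)
river: ρ → (9,9,-11)
river: ρ → (-11,13,7)
river: ρ → (7,15,-9)
river: ρ → (-9,21,1)
river: ρ → (1,21,-9)
closes: descent 1, river 8
min |a| on river = 1

1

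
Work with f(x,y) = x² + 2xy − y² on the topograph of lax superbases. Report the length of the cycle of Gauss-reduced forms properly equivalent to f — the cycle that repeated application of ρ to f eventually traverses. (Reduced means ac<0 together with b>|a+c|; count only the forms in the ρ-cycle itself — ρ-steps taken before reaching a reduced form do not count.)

D = 8, ⌊√D⌋ = 2
river: ρ → (-1,2,1)
river: ρ → (1,2,-1)
ρ-cycle length = 2 (tail of 0 descent steps not counted)

2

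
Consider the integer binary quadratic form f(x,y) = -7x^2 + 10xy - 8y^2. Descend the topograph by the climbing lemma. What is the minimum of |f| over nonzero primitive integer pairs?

translate: b→4 (≡-10 mod 14), so (7,-10,8)→(7,4,5)
flip: (7,4,5)→(5,-4,7)
reduced (well bottom): (5,-4,7) with a≤c, −a<b≤a
well minimum |f| = |-5| = 5 (negative-definite)

5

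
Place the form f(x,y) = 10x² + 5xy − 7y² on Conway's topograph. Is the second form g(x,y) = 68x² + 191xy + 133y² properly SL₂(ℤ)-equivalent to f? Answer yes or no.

D₁ = 305, D₂ = 305
river cycle of f (length 8): (-7, 9, 8), (8, 7, -8), (-8, 9, 7), (7, 5, -10), (-10, 15, 2), (2, 17, -2), (-2, 15, 10), (10, 5, -7)
river cycle of g (length 8): (10, 5, -7), (-7, 9, 8), (8, 7, -8), (-8, 9, 7), (7, 5, -10), (-10, 15, 2), (2, 17, -2), (-2, 15, 10)
cycles coincide ⇒ equivalent

yes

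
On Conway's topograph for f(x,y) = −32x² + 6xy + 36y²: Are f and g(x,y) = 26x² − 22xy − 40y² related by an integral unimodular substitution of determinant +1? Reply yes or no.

D₁ = 4644, D₂ = 4644
river cycle of f (length 30): (36, 66, -2), (-2, 66, 36), (36, 6, -32), (-32, 58, 10), (10, 62, -20), (-20, 58, 16), (16, 38, -50), (-50, 62, 4), (4, 66, -18), (-18, 42, 40), … (20 more)
river cycle of g (length 30): (-40, 22, 26), (26, 30, -36), (-36, 42, 20), (20, 38, -40), (-40, 42, 18), (18, 66, -4), (-4, 62, 50), (50, 38, -16), (-16, 58, 20), (20, 62, -10), … (20 more)
cycles differ ⇒ inequivalent

no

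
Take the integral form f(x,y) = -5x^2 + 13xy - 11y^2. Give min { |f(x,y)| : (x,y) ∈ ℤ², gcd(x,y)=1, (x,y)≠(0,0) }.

translate: b→-3 (≡-13 mod 10), so (5,-13,11)→(5,-3,3)
flip: (5,-3,3)→(3,3,5)
reduced (well bottom): (3,3,5) with a≤c, −a<b≤a
well minimum |f| = |-3| = 3 (negative-definite)

3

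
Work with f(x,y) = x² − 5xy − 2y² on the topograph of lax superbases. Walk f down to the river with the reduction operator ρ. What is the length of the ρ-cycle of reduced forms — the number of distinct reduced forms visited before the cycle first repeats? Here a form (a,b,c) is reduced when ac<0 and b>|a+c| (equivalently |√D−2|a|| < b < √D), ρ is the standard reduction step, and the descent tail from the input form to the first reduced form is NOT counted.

D = 33, ⌊√D⌋ = 5
descent: ρ → (-2,5,1)  [lands on river]
river: ρ → (1,5,-2)
river: ρ → (-2,3,3)
river: ρ → (3,3,-2)
ρ-cycle length = 4 (tail of 1 descent step not counted)

4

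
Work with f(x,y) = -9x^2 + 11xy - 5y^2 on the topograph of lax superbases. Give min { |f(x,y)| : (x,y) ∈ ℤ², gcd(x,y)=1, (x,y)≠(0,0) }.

translate: b→7 (≡-11 mod 18), so (9,-11,5)→(9,7,3)
flip: (9,7,3)→(3,-7,9)
translate: b→-1 (≡-7 mod 6), so (3,-7,9)→(3,-1,5)
reduced (well bottom): (3,-1,5) with a≤c, −a<b≤a
well minimum |f| = |-3| = 3 (negative-definite)

3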